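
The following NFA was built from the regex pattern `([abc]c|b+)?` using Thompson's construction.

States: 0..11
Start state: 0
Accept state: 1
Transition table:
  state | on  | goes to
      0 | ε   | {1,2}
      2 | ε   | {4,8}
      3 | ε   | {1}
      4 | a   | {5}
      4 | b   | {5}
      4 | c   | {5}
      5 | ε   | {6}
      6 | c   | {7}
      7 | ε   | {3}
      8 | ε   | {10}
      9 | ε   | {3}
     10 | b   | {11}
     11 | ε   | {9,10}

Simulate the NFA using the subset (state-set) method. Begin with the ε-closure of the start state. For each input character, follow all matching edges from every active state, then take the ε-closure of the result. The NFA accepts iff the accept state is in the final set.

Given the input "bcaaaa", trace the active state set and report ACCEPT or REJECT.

Answer: REJECT

Trace:
S₀ = ε-closure({0}) = {0,1,2,4,8,10}
'b' @ 1: {1,3,5,6,9,10,11}  [accepting]
'c' @ 2: {1,3,7}  [accepting]
'a' @ 3: {}  — no active states
rest 'aaa' ignored (set empty)
end set {} — state 1 not in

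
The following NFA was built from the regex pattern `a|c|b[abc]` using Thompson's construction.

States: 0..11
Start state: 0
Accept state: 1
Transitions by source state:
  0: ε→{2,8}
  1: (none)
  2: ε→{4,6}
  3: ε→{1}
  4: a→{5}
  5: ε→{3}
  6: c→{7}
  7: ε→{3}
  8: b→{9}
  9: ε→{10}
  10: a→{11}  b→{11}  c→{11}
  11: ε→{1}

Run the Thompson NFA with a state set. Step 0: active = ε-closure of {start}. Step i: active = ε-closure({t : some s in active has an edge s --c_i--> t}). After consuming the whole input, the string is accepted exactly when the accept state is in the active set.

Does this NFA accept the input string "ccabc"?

Answer: REJECT

Steps:
S₀ = ε-closure({0}) = {0,2,4,6,8}
'c' @ 1: {1,3,7}  (accept∈set)
'c' @ 2: {}  — state set empty
rest 'abc' ignored (set empty)
end set {} — state 1 not in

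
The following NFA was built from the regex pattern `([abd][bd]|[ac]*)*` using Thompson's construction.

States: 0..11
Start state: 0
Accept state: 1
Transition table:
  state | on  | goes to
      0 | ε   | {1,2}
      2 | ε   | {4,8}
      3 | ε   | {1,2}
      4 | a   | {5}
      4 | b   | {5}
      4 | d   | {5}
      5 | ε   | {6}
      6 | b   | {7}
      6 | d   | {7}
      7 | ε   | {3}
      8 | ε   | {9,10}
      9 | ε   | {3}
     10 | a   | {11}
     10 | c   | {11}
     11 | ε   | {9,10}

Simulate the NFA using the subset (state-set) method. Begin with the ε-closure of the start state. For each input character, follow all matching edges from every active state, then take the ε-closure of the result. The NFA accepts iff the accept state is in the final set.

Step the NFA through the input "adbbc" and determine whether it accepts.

Answer: ACCEPT

Steps:
initial (ε-close {0}): {0,1,2,3,4,8,9,10}
'a' @ 1: {1,2,3,4,5,6,8,9,10,11}  [accepting]
'd' @ 2: {1,2,3,4,5,6,7,8,9,10}  [accepting]
'b' @ 3: {1,2,3,4,5,6,7,8,9,10}  [accepting]
'b' @ 4: {1,2,3,4,5,6,7,8,9,10}  [accepting]
'c' @ 5: {1,2,3,4,8,9,10,11}  [accepting]
after full input: {1,2,3,4,8,9,10,11}  (accept=1 in)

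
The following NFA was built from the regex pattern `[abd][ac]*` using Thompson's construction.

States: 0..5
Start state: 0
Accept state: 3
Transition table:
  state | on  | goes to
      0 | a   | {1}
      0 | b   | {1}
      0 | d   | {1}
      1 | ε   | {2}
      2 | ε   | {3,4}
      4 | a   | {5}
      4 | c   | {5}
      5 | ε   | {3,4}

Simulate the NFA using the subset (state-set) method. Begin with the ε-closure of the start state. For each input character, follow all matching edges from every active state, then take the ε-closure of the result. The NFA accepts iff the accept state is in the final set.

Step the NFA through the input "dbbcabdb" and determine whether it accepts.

S₀ = ε-closure({0}) = {0}
'd' @ 1: {1,2,3,4}  [accepting]
'b' @ 2: {}  — no active states
rest 'bcabdb' ignored (set empty)
after full input: {}  (accept=3 not in)

Answer: REJECT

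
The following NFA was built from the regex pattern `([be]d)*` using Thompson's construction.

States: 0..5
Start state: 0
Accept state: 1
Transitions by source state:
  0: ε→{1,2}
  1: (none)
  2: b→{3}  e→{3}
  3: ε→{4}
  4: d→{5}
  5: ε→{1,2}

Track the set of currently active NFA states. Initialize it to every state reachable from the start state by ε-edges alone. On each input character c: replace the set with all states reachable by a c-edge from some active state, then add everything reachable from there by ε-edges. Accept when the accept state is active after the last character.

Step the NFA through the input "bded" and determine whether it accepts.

S₀ = ε-closure({0}) = {0,1,2}
'b' @ 1: {3,4}
'd' @ 2: {1,2,5}  ✓accept
'e' @ 3: {3,4}
'd' @ 4: {1,2,5}  ✓accept
end set {1,2,5} — state 1 in

Answer: ACCEPT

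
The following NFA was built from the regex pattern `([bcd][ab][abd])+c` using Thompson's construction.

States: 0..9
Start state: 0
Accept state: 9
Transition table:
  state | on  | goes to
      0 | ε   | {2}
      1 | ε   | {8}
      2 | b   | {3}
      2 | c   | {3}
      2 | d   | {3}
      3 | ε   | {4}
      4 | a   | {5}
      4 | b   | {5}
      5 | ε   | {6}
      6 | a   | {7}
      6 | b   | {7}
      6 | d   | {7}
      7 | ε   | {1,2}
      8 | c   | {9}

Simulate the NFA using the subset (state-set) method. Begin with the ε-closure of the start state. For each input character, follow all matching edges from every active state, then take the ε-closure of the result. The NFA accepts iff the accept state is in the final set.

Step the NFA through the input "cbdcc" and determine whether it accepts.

Answer: REJECT

Trace:
initial (ε-close {0}): {0,2}
'c' @ 1: {3,4}
'b' @ 2: {5,6}
'd' @ 3: {1,2,7,8}
'c' @ 4: {3,4,9}  (accept∈set)
'c' @ 5: {}  — dead — no transitions
final: {}; accept 9 not in set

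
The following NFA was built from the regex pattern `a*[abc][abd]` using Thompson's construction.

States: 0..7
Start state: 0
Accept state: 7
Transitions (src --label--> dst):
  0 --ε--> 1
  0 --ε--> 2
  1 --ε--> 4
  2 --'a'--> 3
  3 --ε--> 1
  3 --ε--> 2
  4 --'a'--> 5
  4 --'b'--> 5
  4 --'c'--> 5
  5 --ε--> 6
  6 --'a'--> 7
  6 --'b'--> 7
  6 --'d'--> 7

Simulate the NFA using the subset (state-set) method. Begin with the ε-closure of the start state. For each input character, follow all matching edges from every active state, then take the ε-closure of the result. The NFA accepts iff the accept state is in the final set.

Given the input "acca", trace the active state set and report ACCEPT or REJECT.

start: ε-closure({0}) = {0,1,2,4}
'a' @ 1: {1,2,3,4,5,6}
'c' @ 2: {5,6}
'c' @ 3: {}  — state set empty
rest 'a' ignored (set empty)
end set {} — state 7 not in

Answer: REJECT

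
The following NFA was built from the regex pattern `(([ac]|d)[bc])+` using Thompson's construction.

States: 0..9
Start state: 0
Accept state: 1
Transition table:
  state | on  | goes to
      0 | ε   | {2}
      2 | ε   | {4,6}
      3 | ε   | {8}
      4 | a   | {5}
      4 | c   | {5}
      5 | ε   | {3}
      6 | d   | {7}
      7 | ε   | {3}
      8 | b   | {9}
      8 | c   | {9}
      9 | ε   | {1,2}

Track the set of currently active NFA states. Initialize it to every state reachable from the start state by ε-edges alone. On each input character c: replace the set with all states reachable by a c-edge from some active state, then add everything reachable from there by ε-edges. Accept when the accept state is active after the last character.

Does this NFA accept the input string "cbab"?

start: ε-closure({0}) = {0,2,4,6}
'c' @ 1: {3,5,8}
'b' @ 2: {1,2,4,6,9}  (accept∈set)
'a' @ 3: {3,5,8}
'b' @ 4: {1,2,4,6,9}  (accept∈set)
end set {1,2,4,6,9} — state 1 in

Answer: ACCEPT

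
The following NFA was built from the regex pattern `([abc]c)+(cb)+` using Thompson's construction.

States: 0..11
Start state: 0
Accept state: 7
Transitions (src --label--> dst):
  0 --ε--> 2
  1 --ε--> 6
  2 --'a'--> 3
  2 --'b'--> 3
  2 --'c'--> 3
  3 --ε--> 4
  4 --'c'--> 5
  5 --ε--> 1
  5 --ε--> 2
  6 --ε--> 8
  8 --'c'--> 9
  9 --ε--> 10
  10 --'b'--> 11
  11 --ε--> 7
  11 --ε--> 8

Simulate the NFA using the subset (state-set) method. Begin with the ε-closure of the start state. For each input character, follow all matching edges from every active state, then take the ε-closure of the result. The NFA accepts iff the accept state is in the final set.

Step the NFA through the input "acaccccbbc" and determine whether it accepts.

Answer: REJECT

Derivation:
S₀ = ε-closure({0}) = {0,2}
'a' @ 1: {3,4}
'c' @ 2: {1,2,5,6,8}
'a' @ 3: {3,4}
'c' @ 4: {1,2,5,6,8}
'c' @ 5: {3,4,9,10}
'c' @ 6: {1,2,5,6,8}
'c' @ 7: {3,4,9,10}
'b' @ 8: {7,8,11}  (accept∈set)
'b' @ 9: {}  — no active states
rest 'c' ignored (set empty)
after full input: {}  (accept=7 not in)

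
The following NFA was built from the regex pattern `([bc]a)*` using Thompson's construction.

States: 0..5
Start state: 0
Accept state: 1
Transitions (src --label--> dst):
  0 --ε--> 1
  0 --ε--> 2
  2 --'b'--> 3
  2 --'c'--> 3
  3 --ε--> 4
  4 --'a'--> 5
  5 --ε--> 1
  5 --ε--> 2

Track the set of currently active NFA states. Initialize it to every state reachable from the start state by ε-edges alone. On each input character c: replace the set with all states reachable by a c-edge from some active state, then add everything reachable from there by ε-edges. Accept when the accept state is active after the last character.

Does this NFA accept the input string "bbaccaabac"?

S₀ = ε-closure({0}) = {0,1,2}
'b' @ 1: {3,4}
'b' @ 2: {}  — state set empty
rest 'accaabac' ignored (set empty)
end set {} — state 1 not in

Answer: REJECT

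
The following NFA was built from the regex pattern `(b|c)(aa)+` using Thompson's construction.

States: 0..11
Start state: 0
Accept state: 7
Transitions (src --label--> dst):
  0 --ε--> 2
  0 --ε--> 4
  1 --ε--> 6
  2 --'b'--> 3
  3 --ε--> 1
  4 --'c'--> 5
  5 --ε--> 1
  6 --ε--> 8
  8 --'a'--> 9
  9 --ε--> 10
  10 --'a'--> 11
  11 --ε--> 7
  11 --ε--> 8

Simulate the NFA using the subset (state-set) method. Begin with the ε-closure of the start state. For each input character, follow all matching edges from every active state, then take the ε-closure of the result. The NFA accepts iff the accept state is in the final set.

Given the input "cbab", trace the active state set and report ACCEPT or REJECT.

Answer: REJECT

Derivation:
initial (ε-close {0}): {0,2,4}
'c' @ 1: {1,5,6,8}
'b' @ 2: {}  — dead — no transitions
rest 'ab' ignored (set empty)
end set {} — state 7 not in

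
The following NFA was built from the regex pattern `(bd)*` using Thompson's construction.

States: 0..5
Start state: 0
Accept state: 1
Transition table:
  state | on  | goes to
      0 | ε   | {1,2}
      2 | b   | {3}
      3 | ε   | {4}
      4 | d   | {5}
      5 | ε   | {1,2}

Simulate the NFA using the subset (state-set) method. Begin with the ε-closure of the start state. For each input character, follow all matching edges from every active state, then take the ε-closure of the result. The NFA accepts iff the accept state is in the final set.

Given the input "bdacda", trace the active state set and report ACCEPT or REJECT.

initial (ε-close {0}): {0,1,2}
'b' @ 1: {3,4}
'd' @ 2: {1,2,5}  ✓accept
'a' @ 3: {}  — state set empty
rest 'cda' ignored (set empty)
final: {}; accept 1 not in set

Answer: REJECT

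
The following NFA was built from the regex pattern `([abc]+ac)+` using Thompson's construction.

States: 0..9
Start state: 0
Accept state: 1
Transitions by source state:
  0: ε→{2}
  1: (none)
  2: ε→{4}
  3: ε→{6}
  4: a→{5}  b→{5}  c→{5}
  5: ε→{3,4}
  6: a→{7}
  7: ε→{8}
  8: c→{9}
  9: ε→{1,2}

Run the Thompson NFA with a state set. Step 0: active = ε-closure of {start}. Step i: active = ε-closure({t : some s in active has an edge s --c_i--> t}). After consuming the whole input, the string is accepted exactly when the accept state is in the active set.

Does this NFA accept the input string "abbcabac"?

Answer: ACCEPT

Trace:
initial (ε-close {0}): {0,2,4}
'a' @ 1: {3,4,5,6}
'b' @ 2: {3,4,5,6}
'b' @ 3: {3,4,5,6}
'c' @ 4: {3,4,5,6}
'a' @ 5: {3,4,5,6,7,8}
'b' @ 6: {3,4,5,6}
'a' @ 7: {3,4,5,6,7,8}
'c' @ 8: {1,2,3,4,5,6,9}  (accept∈set)
final: {1,2,3,4,5,6,9}; accept 1 in set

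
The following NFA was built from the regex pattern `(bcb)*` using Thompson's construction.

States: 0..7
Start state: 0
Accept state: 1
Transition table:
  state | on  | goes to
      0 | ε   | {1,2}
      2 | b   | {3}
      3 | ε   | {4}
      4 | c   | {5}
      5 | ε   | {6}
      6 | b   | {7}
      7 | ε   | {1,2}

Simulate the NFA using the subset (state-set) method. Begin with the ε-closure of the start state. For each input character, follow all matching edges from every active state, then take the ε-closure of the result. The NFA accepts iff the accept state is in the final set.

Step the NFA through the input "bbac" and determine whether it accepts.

Answer: REJECT

Steps:
S₀ = ε-closure({0}) = {0,1,2}
'b' @ 1: {3,4}
'b' @ 2: {}  — dead — no transitions
rest 'ac' ignored (set empty)
final: {}; accept 1 not in set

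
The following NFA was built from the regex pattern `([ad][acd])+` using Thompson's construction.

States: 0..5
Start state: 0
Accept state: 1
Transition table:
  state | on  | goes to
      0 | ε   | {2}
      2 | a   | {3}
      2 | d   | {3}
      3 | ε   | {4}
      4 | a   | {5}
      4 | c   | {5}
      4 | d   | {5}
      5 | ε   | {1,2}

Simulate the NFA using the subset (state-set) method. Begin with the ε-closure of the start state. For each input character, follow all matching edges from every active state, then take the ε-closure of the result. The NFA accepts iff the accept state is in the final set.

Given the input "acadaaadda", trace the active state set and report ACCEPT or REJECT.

Answer: ACCEPT

Trace:
S₀ = ε-closure({0}) = {0,2}
'a' @ 1: {3,4}
'c' @ 2: {1,2,5}  (accept∈set)
'a' @ 3: {3,4}
'd' @ 4: {1,2,5}  (accept∈set)
'a' @ 5: {3,4}
'a' @ 6: {1,2,5}  (accept∈set)
'a' @ 7: {3,4}
'd' @ 8: {1,2,5}  (accept∈set)
'd' @ 9: {3,4}
'a' @ 10: {1,2,5}  (accept∈set)
final: {1,2,5}; accept 1 in set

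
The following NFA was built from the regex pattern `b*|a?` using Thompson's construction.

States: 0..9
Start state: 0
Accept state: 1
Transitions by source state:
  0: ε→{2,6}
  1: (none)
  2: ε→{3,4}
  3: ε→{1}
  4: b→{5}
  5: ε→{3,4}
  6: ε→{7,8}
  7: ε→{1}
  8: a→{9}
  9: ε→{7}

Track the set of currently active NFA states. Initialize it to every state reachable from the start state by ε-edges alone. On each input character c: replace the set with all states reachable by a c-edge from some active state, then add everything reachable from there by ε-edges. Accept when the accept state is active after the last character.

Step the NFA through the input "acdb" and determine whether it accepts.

Answer: REJECT

Steps:
start: ε-closure({0}) = {0,1,2,3,4,6,7,8}
'a' @ 1: {1,7,9}  (accept∈set)
'c' @ 2: {}  — dead — no transitions
rest 'db' ignored (set empty)
end set {} — state 1 not in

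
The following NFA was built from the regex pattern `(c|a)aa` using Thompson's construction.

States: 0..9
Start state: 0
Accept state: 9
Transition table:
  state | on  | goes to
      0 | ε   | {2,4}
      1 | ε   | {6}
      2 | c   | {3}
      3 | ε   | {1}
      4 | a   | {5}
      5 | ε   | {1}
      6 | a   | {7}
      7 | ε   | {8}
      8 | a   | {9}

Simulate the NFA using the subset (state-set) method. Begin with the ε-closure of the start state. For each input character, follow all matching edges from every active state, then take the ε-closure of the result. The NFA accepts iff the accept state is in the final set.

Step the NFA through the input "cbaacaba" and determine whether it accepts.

Answer: REJECT

Derivation:
start: ε-closure({0}) = {0,2,4}
'c' @ 1: {1,3,6}
'b' @ 2: {}  — state set empty
rest 'aacaba' ignored (set empty)
final: {}; accept 9 not in set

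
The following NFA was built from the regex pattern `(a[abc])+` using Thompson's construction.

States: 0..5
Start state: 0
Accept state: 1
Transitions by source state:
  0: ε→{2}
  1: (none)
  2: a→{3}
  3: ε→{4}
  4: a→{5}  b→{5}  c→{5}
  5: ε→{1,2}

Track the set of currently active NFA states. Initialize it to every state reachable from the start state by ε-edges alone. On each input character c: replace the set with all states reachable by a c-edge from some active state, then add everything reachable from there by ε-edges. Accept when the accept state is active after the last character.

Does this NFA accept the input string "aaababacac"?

Answer: ACCEPT

Trace:
start: ε-closure({0}) = {0,2}
'a' @ 1: {3,4}
'a' @ 2: {1,2,5}  (accept∈set)
'a' @ 3: {3,4}
'b' @ 4: {1,2,5}  (accept∈set)
'a' @ 5: {3,4}
'b' @ 6: {1,2,5}  (accept∈set)
'a' @ 7: {3,4}
'c' @ 8: {1,2,5}  (accept∈set)
'a' @ 9: {3,4}
'c' @ 10: {1,2,5}  (accept∈set)
end set {1,2,5} — state 1 in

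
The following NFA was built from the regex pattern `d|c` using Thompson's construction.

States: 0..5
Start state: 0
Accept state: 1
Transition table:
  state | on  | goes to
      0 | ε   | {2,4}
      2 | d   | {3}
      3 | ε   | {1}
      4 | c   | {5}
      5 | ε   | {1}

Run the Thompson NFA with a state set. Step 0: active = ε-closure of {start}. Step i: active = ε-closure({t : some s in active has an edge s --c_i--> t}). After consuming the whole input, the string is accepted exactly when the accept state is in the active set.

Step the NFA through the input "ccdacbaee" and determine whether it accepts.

Answer: REJECT

Derivation:
initial (ε-close {0}): {0,2,4}
'c' @ 1: {1,5}  (accept∈set)
'c' @ 2: {}  — no active states
rest 'dacbaee' ignored (set empty)
final: {}; accept 1 not in set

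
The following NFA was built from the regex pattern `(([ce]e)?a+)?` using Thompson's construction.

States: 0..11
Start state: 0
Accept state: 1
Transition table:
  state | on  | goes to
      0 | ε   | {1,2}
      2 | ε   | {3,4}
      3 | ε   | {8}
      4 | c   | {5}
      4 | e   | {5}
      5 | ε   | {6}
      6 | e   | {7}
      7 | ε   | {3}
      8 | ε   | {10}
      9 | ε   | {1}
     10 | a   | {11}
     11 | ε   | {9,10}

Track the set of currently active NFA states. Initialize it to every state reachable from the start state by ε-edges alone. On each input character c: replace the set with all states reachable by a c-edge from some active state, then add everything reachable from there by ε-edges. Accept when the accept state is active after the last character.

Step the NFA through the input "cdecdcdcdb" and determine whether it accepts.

Answer: REJECT

Trace:
S₀ = ε-closure({0}) = {0,1,2,3,4,8,10}
'c' @ 1: {5,6}
'd' @ 2: {}  — state set empty
rest 'ecdcdcdb' ignored (set empty)
end set {} — state 1 not in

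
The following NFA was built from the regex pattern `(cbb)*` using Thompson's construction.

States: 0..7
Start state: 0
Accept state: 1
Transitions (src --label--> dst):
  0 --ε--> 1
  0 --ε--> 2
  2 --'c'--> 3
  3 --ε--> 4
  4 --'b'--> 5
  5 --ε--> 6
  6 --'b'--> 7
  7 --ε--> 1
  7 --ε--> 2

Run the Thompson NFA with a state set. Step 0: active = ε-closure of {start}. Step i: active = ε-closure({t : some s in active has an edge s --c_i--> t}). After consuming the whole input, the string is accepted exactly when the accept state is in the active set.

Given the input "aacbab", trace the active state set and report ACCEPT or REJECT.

Answer: REJECT

Derivation:
S₀ = ε-closure({0}) = {0,1,2}
'a' @ 1: {}  — state set empty
rest 'acbab' ignored (set empty)
final: {}; accept 1 not in set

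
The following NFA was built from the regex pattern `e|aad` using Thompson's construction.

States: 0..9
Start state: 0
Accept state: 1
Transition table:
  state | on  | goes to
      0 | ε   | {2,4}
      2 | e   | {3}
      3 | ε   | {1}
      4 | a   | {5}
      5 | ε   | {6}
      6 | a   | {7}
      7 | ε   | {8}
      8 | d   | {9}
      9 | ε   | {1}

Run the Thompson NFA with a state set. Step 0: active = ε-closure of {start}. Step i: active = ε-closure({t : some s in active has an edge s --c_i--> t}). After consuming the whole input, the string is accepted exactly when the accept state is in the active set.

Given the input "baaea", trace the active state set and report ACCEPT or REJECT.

start: ε-closure({0}) = {0,2,4}
'b' @ 1: {}  — dead — no transitions
rest 'aaea' ignored (set empty)
final: {}; accept 1 not in set

Answer: REJECT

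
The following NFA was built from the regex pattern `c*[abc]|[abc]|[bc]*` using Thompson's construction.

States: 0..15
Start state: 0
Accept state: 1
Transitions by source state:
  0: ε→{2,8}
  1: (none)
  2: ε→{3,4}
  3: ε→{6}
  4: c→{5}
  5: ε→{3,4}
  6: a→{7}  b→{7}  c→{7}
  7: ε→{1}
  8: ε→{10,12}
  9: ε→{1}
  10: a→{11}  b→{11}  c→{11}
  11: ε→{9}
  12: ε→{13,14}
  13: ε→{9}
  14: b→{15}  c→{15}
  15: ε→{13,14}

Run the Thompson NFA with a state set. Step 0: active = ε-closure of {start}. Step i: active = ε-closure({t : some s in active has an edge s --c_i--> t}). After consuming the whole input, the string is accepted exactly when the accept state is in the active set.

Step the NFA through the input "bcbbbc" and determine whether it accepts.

Answer: ACCEPT

Steps:
start: ε-closure({0}) = {0,1,2,3,4,6,8,9,10,12,13,14}
'b' @ 1: {1,7,9,11,13,14,15}  ✓accept
'c' @ 2: {1,9,13,14,15}  ✓accept
'b' @ 3: {1,9,13,14,15}  ✓accept
'b' @ 4: {1,9,13,14,15}  ✓accept
'b' @ 5: {1,9,13,14,15}  ✓accept
'c' @ 6: {1,9,13,14,15}  ✓accept
final: {1,9,13,14,15}; accept 1 in set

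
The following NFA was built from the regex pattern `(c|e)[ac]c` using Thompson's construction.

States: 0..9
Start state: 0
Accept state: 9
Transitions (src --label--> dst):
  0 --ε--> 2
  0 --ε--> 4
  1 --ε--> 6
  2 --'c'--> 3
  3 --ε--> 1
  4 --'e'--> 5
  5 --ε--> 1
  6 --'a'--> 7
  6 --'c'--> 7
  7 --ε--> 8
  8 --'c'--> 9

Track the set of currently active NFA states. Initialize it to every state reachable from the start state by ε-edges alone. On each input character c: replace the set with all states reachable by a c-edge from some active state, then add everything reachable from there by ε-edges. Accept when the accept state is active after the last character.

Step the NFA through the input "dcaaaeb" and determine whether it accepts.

S₀ = ε-closure({0}) = {0,2,4}
'd' @ 1: {}  — dead — no transitions
rest 'caaaeb' ignored (set empty)
end set {} — state 9 not in

Answer: REJECT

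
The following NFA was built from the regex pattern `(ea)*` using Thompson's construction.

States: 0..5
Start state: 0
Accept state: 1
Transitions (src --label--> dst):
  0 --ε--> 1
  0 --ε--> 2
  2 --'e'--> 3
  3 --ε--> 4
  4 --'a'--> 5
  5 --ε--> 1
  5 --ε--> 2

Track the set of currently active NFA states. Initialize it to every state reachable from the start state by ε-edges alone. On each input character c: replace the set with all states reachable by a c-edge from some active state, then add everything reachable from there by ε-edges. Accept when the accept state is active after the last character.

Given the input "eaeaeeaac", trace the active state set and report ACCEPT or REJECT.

Answer: REJECT

Derivation:
initial (ε-close {0}): {0,1,2}
'e' @ 1: {3,4}
'a' @ 2: {1,2,5}  (accept∈set)
'e' @ 3: {3,4}
'a' @ 4: {1,2,5}  (accept∈set)
'e' @ 5: {3,4}
'e' @ 6: {}  — no active states
rest 'aac' ignored (set empty)
end set {} — state 1 not in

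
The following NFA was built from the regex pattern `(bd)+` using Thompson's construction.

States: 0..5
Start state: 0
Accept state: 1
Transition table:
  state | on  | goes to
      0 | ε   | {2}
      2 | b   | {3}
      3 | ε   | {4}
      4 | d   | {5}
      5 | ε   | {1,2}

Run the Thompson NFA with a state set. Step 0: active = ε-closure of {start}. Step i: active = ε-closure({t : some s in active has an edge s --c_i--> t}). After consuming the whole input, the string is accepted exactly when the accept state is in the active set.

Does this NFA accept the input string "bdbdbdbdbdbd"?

start: ε-closure({0}) = {0,2}
'b' @ 1: {3,4}
'd' @ 2: {1,2,5}  ✓accept
'b' @ 3: {3,4}
'd' @ 4: {1,2,5}  ✓accept
'b' @ 5: {3,4}
'd' @ 6: {1,2,5}  ✓accept
'b' @ 7: {3,4}
'd' @ 8: {1,2,5}  ✓accept
'b' @ 9: {3,4}
'd' @ 10: {1,2,5}  ✓accept
'b' @ 11: {3,4}
'd' @ 12: {1,2,5}  ✓accept
after full input: {1,2,5}  (accept=1 in)

Answer: ACCEPT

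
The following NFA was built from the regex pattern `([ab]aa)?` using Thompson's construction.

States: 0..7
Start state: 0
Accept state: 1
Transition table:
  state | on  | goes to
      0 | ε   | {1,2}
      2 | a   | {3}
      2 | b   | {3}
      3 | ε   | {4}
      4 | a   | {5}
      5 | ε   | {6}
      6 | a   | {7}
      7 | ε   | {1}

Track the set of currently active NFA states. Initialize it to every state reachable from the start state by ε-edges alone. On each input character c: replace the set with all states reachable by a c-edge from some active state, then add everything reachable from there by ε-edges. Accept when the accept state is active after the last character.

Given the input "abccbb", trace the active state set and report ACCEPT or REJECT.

Answer: REJECT

Trace:
initial (ε-close {0}): {0,1,2}
'a' @ 1: {3,4}
'b' @ 2: {}  — no active states
rest 'ccbb' ignored (set empty)
final: {}; accept 1 not in set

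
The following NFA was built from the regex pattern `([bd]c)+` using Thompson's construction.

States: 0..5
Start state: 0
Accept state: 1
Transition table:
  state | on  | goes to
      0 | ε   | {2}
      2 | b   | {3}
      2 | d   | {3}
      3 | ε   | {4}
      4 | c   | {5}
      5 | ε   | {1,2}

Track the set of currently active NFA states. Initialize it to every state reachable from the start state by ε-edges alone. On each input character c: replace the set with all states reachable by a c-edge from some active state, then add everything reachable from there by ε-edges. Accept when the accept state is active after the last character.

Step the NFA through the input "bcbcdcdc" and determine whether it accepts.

Answer: ACCEPT

Steps:
initial (ε-close {0}): {0,2}
'b' @ 1: {3,4}
'c' @ 2: {1,2,5}  (accept∈set)
'b' @ 3: {3,4}
'c' @ 4: {1,2,5}  (accept∈set)
'd' @ 5: {3,4}
'c' @ 6: {1,2,5}  (accept∈set)
'd' @ 7: {3,4}
'c' @ 8: {1,2,5}  (accept∈set)
end set {1,2,5} — state 1 in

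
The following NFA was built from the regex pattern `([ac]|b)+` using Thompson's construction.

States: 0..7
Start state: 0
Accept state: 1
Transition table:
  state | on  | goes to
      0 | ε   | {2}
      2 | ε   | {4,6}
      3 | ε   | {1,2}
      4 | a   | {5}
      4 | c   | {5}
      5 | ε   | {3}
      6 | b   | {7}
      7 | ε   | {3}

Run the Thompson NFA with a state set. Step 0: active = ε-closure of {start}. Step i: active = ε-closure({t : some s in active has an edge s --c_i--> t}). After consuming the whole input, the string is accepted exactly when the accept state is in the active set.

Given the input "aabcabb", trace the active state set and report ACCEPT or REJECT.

Answer: ACCEPT

Trace:
start: ε-closure({0}) = {0,2,4,6}
'a' @ 1: {1,2,3,4,5,6}  [accepting]
'a' @ 2: {1,2,3,4,5,6}  [accepting]
'b' @ 3: {1,2,3,4,6,7}  [accepting]
'c' @ 4: {1,2,3,4,5,6}  [accepting]
'a' @ 5: {1,2,3,4,5,6}  [accepting]
'b' @ 6: {1,2,3,4,6,7}  [accepting]
'b' @ 7: {1,2,3,4,6,7}  [accepting]
after full input: {1,2,3,4,6,7}  (accept=1 in)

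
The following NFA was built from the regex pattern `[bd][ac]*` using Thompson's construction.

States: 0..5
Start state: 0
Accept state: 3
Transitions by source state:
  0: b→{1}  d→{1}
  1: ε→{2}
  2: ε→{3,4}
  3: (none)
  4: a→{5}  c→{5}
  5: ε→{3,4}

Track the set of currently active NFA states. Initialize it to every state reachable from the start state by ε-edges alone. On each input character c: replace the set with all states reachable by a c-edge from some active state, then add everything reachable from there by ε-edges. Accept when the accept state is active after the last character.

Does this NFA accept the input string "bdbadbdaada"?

start: ε-closure({0}) = {0}
'b' @ 1: {1,2,3,4}  ✓accept
'd' @ 2: {}  — state set empty
rest 'badbdaada' ignored (set empty)
final: {}; accept 3 not in set

Answer: REJECT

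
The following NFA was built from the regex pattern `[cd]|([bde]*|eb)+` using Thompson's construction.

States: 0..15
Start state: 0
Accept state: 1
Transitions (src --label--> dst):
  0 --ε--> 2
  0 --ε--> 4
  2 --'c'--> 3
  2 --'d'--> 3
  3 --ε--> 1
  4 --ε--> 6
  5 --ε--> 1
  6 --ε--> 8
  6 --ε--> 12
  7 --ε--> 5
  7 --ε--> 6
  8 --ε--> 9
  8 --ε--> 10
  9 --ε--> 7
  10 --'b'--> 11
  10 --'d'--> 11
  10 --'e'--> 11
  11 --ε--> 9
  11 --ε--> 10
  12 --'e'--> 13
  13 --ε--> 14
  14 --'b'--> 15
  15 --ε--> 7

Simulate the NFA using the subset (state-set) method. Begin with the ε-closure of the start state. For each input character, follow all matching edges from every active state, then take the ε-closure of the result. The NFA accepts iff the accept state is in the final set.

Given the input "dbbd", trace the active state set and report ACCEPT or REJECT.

S₀ = ε-closure({0}) = {0,1,2,4,5,6,7,8,9,10,12}
'd' @ 1: {1,3,5,6,7,8,9,10,11,12}  ✓accept
'b' @ 2: {1,5,6,7,8,9,10,11,12}  ✓accept
'b' @ 3: {1,5,6,7,8,9,10,11,12}  ✓accept
'd' @ 4: {1,5,6,7,8,9,10,11,12}  ✓accept
end set {1,5,6,7,8,9,10,11,12} — state 1 in

Answer: ACCEPT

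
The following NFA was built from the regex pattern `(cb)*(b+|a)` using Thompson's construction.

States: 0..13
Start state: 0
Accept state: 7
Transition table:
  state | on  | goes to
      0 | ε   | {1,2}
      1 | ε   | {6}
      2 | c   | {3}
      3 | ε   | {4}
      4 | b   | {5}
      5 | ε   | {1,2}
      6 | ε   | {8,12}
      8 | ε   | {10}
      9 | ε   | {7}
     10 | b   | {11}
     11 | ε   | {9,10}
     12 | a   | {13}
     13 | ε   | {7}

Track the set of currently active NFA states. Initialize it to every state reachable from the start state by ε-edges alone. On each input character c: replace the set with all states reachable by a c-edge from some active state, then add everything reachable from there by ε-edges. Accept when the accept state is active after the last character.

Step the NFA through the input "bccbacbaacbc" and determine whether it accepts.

start: ε-closure({0}) = {0,1,2,6,8,10,12}
'b' @ 1: {7,9,10,11}  [accepting]
'c' @ 2: {}  — dead — no transitions
rest 'cbacbaacbc' ignored (set empty)
after full input: {}  (accept=7 not in)

Answer: REJECT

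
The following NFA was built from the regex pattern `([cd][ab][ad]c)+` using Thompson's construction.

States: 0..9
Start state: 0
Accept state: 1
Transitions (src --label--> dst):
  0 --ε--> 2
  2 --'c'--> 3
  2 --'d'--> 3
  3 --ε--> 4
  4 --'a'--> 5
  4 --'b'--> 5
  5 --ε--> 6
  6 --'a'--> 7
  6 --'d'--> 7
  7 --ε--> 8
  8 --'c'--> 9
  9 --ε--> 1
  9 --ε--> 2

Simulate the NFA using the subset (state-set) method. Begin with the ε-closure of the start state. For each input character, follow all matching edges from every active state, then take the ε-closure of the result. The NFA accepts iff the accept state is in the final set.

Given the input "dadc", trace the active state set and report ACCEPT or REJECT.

Answer: ACCEPT

Steps:
S₀ = ε-closure({0}) = {0,2}
'd' @ 1: {3,4}
'a' @ 2: {5,6}
'd' @ 3: {7,8}
'c' @ 4: {1,2,9}  ✓accept
end set {1,2,9} — state 1 in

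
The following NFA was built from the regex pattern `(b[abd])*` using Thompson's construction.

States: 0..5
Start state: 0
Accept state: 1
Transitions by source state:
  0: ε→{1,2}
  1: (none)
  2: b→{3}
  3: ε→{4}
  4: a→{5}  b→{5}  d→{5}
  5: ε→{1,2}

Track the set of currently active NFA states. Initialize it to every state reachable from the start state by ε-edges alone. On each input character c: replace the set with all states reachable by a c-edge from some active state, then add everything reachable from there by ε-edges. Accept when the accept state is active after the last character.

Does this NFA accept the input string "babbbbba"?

Answer: ACCEPT

Steps:
S₀ = ε-closure({0}) = {0,1,2}
'b' @ 1: {3,4}
'a' @ 2: {1,2,5}  (accept∈set)
'b' @ 3: {3,4}
'b' @ 4: {1,2,5}  (accept∈set)
'b' @ 5: {3,4}
'b' @ 6: {1,2,5}  (accept∈set)
'b' @ 7: {3,4}
'a' @ 8: {1,2,5}  (accept∈set)
end set {1,2,5} — state 1 in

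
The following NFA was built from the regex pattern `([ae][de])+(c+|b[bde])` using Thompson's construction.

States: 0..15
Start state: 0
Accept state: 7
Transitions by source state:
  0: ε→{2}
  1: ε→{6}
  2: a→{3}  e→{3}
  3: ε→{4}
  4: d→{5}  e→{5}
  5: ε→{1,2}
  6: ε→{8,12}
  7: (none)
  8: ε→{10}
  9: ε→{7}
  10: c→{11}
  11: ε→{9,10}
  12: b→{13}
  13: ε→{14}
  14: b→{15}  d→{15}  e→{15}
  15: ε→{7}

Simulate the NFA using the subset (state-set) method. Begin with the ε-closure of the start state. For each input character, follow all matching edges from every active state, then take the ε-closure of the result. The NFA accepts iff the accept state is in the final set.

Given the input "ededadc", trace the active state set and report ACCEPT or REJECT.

Answer: ACCEPT

Steps:
start: ε-closure({0}) = {0,2}
'e' @ 1: {3,4}
'd' @ 2: {1,2,5,6,8,10,12}
'e' @ 3: {3,4}
'd' @ 4: {1,2,5,6,8,10,12}
'a' @ 5: {3,4}
'd' @ 6: {1,2,5,6,8,10,12}
'c' @ 7: {7,9,10,11}  [accepting]
after full input: {7,9,10,11}  (accept=7 in)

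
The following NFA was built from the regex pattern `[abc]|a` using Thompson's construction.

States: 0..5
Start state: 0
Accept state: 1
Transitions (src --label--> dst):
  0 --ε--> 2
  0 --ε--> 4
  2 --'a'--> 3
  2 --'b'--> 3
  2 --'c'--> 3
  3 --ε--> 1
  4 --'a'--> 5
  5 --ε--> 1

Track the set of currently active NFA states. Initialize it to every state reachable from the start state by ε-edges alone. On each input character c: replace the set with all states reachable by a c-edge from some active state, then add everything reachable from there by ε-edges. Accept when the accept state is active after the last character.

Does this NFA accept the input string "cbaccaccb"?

Answer: REJECT

Steps:
start: ε-closure({0}) = {0,2,4}
'c' @ 1: {1,3}  (accept∈set)
'b' @ 2: {}  — state set empty
rest 'accaccb' ignored (set empty)
after full input: {}  (accept=1 not in)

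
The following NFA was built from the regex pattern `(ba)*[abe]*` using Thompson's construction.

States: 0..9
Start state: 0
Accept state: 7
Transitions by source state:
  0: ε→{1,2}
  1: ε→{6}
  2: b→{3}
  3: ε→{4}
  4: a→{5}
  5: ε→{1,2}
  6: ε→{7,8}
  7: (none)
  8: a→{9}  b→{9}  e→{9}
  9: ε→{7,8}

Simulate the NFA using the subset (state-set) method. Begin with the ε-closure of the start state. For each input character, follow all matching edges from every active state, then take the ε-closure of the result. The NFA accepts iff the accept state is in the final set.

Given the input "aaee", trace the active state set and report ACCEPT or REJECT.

Answer: ACCEPT

Steps:
initial (ε-close {0}): {0,1,2,6,7,8}
'a' @ 1: {7,8,9}  [accepting]
'a' @ 2: {7,8,9}  [accepting]
'e' @ 3: {7,8,9}  [accepting]
'e' @ 4: {7,8,9}  [accepting]
end set {7,8,9} — state 7 in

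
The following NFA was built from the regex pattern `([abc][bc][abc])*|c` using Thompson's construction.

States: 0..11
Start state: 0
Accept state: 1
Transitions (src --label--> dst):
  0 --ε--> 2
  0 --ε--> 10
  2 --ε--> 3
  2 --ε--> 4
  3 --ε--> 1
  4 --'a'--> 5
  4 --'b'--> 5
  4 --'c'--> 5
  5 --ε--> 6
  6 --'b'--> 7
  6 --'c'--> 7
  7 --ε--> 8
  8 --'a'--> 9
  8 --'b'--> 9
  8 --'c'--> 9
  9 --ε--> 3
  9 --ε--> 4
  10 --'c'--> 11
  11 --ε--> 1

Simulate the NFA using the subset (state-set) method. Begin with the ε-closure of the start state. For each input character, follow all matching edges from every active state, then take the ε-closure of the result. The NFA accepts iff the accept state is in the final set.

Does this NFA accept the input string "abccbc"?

S₀ = ε-closure({0}) = {0,1,2,3,4,10}
'a' @ 1: {5,6}
'b' @ 2: {7,8}
'c' @ 3: {1,3,4,9}  [accepting]
'c' @ 4: {5,6}
'b' @ 5: {7,8}
'c' @ 6: {1,3,4,9}  [accepting]
end set {1,3,4,9} — state 1 in

Answer: ACCEPT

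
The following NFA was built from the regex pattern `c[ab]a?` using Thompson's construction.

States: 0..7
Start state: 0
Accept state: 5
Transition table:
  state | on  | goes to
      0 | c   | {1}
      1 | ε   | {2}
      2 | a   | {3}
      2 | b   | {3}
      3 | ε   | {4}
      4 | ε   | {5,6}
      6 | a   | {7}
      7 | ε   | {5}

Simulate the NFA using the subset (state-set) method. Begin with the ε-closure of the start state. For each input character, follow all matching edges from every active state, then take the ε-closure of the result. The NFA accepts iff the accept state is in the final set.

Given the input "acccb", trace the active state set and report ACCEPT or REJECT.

S₀ = ε-closure({0}) = {0}
'a' @ 1: {}  — dead — no transitions
rest 'cccb' ignored (set empty)
final: {}; accept 5 not in set

Answer: REJECT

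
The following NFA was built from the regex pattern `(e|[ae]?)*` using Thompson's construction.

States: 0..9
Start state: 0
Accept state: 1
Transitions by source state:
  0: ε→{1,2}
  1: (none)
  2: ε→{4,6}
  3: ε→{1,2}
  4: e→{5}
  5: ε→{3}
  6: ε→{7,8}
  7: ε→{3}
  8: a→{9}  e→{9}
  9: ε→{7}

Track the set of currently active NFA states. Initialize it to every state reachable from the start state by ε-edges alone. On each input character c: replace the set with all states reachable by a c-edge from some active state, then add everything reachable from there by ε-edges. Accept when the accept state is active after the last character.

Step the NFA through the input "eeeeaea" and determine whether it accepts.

start: ε-closure({0}) = {0,1,2,3,4,6,7,8}
'e' @ 1: {1,2,3,4,5,6,7,8,9}  (accept∈set)
'e' @ 2: {1,2,3,4,5,6,7,8,9}  (accept∈set)
'e' @ 3: {1,2,3,4,5,6,7,8,9}  (accept∈set)
'e' @ 4: {1,2,3,4,5,6,7,8,9}  (accept∈set)
'a' @ 5: {1,2,3,4,6,7,8,9}  (accept∈set)
'e' @ 6: {1,2,3,4,5,6,7,8,9}  (accept∈set)
'a' @ 7: {1,2,3,4,6,7,8,9}  (accept∈set)
end set {1,2,3,4,6,7,8,9} — state 1 in

Answer: ACCEPT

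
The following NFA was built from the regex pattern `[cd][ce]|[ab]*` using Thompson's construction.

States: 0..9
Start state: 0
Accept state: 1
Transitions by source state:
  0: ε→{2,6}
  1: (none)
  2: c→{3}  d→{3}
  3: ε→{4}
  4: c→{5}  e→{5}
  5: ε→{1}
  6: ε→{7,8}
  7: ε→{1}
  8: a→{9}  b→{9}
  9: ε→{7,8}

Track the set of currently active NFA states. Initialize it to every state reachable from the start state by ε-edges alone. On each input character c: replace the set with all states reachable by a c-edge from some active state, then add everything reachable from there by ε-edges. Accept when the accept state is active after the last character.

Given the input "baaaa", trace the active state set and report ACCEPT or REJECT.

S₀ = ε-closure({0}) = {0,1,2,6,7,8}
'b' @ 1: {1,7,8,9}  ✓accept
'a' @ 2: {1,7,8,9}  ✓accept
'a' @ 3: {1,7,8,9}  ✓accept
'a' @ 4: {1,7,8,9}  ✓accept
'a' @ 5: {1,7,8,9}  ✓accept
final: {1,7,8,9}; accept 1 in set

Answer: ACCEPT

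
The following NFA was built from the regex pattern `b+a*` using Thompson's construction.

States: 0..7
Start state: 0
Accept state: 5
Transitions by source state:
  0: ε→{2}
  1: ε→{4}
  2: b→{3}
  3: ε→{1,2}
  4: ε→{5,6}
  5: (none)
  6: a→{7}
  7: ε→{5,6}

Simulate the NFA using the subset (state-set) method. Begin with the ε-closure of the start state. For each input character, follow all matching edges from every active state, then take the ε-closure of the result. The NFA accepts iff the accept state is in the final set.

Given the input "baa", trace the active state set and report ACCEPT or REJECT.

initial (ε-close {0}): {0,2}
'b' @ 1: {1,2,3,4,5,6}  (accept∈set)
'a' @ 2: {5,6,7}  (accept∈set)
'a' @ 3: {5,6,7}  (accept∈set)
final: {5,6,7}; accept 5 in set

Answer: ACCEPT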